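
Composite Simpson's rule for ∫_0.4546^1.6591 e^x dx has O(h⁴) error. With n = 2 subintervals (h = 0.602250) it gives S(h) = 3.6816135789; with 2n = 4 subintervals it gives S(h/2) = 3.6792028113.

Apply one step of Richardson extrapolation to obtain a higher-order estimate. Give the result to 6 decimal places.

Method order is 4; weight 2^4 = 16.
16×3.6792028113 − 3.6816135789 = 55.1856314019
Divide by 2^4 − 1 = 15.
(16×3.6792028113 − 3.6816135789)/(16 − 1) = 3.6790420935
Correction |R − A(h/2)| = 1.607e-04; gap |A(h/2) − A(h)| = 2.411e-03.

3.679042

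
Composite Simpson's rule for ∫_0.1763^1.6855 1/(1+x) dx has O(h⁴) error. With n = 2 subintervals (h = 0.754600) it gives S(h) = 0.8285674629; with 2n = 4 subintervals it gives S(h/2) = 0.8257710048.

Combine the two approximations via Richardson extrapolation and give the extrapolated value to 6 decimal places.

0.825585

Order 4 gives 2^r = 16 and 2^r − 1 = 15.
16 × 0.8257710048 = 13.2123360768; subtract 0.8285674629 → 12.3837686139
Divide by 2^4 − 1 = 15.
Result: 0.8255845743
Shift from A(h/2): −0.0001864305.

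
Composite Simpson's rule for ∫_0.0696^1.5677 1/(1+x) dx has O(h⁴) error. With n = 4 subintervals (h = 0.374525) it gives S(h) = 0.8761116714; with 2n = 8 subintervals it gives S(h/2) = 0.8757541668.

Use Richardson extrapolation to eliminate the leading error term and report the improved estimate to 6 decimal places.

r = 4: numerator weight 16, denominator 15.
16 × 0.8757541668 = 14.0120666688; 14.0120666688 − 0.8761116714 = 13.1359549974
Divide by 2^4 − 1 = 15.
R = 13.1359549974/15 = 0.8757303332

0.875730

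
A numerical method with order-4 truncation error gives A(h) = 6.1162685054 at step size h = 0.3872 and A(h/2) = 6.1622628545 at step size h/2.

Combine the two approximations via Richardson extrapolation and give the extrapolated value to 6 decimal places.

6.165329

Error is O(h^4); halving h shrinks it by 2^4 = 16.
16×6.1622628545 − 6.1162685054 = 92.4799371666
Denominator 16 − 1 = 15.
So the Richardson estimate is 6.1653291444.
Shift from A(h/2): +0.0030662899.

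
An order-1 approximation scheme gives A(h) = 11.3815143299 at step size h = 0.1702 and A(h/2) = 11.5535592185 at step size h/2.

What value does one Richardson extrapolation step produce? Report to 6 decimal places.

11.725604

Leading term ∝ h^1; use weight 2 = 2^1.
2·11.5535592185 = 23.1071184370; 23.1071184370 − 11.3815143299 = 11.7256041071
Denominator 2 − 1 = 1.
(2·11.5535592185 − 11.3815143299)/(2 − 1) = 11.7256041071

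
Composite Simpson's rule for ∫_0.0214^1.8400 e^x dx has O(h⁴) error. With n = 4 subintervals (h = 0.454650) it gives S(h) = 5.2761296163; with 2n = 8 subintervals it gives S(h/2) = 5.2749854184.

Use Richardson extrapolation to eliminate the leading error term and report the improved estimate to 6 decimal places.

r = 4, so 2^r = 16.
2^4 × A(h/2) = 84.3997666944; minus A(h) gives 79.1236370781.
Denominator 16 − 1 = 15.
79.1236370781 ÷ 15 = 5.2749091385
Shift from A(h/2): −0.0000762799.

5.274909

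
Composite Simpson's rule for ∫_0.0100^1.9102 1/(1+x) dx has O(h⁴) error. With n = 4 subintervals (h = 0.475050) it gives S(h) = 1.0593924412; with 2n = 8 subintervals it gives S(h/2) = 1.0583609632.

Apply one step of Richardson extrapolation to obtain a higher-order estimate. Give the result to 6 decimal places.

1.058292

r = 4: numerator weight 16, denominator 15.
Numerator 16*A(h/2) − A(h) = 16*1.0583609632 − 1.0593924412 = 15.8743829700
Extrapolated: 15.8743829700 / 15 = 1.0582921980
Shift from A(h/2): −0.0000687652.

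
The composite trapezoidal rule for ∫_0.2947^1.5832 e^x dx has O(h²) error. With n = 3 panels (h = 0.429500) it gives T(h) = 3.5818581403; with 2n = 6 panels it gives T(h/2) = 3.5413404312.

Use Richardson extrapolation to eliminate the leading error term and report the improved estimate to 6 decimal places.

3.527835

Order 2 gives 2^r = 4 and 2^r − 1 = 3.
Difference of the inputs: 3.5413404312 − 3.5818581403 = -0.0405177091
Correction (A(h/2) − A(h))/(4 − 1) = (-0.0405177091)/3 = -0.0135059030
R = A(h/2) + (A(h/2) − A(h))/3 = 3.5413404312 − 0.0135059030 = 3.5278345282
Correction |R − A(h/2)| = 1.351e-02; gap |A(h/2) − A(h)| = 4.052e-02.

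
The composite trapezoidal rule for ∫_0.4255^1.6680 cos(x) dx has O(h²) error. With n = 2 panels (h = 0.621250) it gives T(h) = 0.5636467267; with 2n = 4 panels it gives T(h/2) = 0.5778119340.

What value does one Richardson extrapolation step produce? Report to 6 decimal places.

0.582534

With r = 2 the leading error scales as h^2, so the weight is 2^2 = 4.
4·0.5778119340 − 0.5636467267 = 1.7476010093
Divide by 2^2 − 1 = 3.
(4·0.5778119340 − 0.5636467267)/(4 − 1) = 0.5825336698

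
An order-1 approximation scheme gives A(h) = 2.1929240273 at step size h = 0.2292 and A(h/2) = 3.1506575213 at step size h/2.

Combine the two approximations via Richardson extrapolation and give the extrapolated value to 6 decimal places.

r = 1, so 2^r = 2.
2*3.1506575213 − 2.1929240273 = 4.1083910153
Divide by 2^1 − 1 = 1.
Result: 4.1083910153

4.108391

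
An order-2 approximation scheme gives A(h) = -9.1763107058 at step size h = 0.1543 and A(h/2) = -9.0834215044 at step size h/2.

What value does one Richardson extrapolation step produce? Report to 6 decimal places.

r = 2, so 2^r = 4.
Top: 4(-9.0834215044) − (-9.1763107058) = -27.1573753118
(-27.1573753118) ÷ 3 = -9.0524584373
Gap between inputs: 9.289e-02; correction applied: +0.0309630671.

-9.052458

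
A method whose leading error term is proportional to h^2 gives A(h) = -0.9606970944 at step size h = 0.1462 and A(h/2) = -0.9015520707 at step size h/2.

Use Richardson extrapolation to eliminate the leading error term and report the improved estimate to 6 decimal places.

-0.881837

Order 2 gives 2^r = 4 and 2^r − 1 = 3.
Weighted: (-3.6062082828) − (-0.9606970944) = -2.6455111884
(4*(-0.9015520707) − (-0.9606970944))/(4 − 1) = -0.8818370628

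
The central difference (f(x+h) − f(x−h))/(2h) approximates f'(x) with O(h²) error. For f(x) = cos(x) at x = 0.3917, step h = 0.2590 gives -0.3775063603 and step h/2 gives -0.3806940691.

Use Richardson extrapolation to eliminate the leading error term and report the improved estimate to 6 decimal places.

Error is O(h^2); halving h shrinks it by 2^2 = 4.
A(h/2) − A(h) = -0.3806940691 − (-0.3775063603) = -0.0031877088
Divide by 2^2 − 1 = 3: (-0.0031877088)/3 = -0.0010625696
R = -0.3806940691 − 0.0010625696 = -0.3817566387

-0.381757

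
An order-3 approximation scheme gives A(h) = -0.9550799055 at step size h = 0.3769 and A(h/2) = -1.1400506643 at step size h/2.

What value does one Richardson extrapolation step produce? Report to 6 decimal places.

-1.166475

The method has order 3: 2^3 = 8.
Difference of the inputs: -1.1400506643 − (-0.9550799055) = -0.1849707588
Divide by 2^3 − 1 = 7: (-0.1849707588)/7 = -0.0264243941
R = A(h/2) + (A(h/2) − A(h))/7 = -1.1400506643 − 0.0264243941 = -1.1664750584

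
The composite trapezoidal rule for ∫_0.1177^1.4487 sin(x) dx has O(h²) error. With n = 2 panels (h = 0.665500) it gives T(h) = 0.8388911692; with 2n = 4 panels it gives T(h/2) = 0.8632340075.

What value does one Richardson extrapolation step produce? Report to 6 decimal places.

The method has order 2: 2^2 = 4.
4 × 0.8632340075 = 3.4529360300; 3.4529360300 − 0.8388911692 = 2.6140448608
Denominator 4 − 1 = 3.
R = 2.6140448608/3 = 0.8713482869

0.871348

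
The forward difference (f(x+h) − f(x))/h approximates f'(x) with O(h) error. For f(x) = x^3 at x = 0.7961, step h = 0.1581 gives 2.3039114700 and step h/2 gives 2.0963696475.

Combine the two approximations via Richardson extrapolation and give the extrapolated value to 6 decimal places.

r = 1: numerator weight 2, denominator 1.
Difference of the inputs: 2.0963696475 − 2.3039114700 = -0.2075418225
Divide by 2^1 − 1 = 1: (-0.2075418225)/1 = -0.2075418225
R = A(h/2) + (A(h/2) − A(h))/1 = 2.0963696475 − 0.2075418225 = 1.8888278250

1.888828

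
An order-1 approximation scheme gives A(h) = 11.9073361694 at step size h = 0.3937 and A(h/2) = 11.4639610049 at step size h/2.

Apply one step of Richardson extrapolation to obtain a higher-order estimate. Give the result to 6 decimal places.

11.020586

Method order is 1; weight 2^1 = 2.
2 × 11.4639610049 = 22.9279220098; 22.9279220098 − 11.9073361694 = 11.0205858404
Denominator 2 − 1 = 1.
11.0205858404 ÷ 1 = 11.0205858404
Correction |R − A(h/2)| = 4.434e-01; gap |A(h/2) − A(h)| = 4.434e-01.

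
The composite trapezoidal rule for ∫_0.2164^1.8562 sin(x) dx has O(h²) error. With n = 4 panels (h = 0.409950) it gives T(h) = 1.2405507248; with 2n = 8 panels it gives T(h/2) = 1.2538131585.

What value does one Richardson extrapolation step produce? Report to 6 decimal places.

1.258234

The method has order 2: 2^2 = 4.
4·1.2538131585 = 5.0152526340; subtract 1.2405507248 → 3.7747019092
Divide by 2^2 − 1 = 3.
Result: 1.2582339697
Gap between inputs: 1.326e-02; correction applied: +0.0044208112.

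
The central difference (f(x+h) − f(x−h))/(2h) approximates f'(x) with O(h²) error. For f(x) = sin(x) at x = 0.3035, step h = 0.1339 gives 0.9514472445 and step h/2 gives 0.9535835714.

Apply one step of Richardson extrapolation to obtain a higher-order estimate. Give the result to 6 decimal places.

Order 2 gives 2^r = 4 and 2^r − 1 = 3.
2^2×A(h/2) = 3.8143342856; minus A(h) gives 2.8628870411.
Extrapolated: 2.8628870411 / 3 = 0.9542956804

0.954296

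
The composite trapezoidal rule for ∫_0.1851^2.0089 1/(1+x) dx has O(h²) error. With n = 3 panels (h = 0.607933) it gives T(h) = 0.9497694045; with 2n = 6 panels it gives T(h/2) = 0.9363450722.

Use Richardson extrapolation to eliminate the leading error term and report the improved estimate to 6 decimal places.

Leading term ∝ h^2; use weight 4 = 2^2.
4·0.9363450722 − 0.9497694045 = 2.7956108843
2.7956108843 ÷ 3 = 0.9318702948

0.931870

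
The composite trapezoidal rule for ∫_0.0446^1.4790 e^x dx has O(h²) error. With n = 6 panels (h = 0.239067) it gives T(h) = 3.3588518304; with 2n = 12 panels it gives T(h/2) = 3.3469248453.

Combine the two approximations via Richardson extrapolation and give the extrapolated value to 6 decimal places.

Order 2 gives 2^r = 4 and 2^r − 1 = 3.
Difference of the inputs: 3.3469248453 − 3.3588518304 = -0.0119269851
Correction (A(h/2) − A(h))/(4 − 1) = (-0.0119269851)/3 = -0.0039756617
R = 3.3469248453 − 0.0039756617 = 3.3429491836

3.342949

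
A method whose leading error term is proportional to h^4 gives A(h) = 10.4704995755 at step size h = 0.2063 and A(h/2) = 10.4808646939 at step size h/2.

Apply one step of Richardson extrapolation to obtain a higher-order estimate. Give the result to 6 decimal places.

Order 4 gives 2^r = 16 and 2^r − 1 = 15.
Numerator 16*A(h/2) − A(h) = 16*10.4808646939 − 10.4704995755 = 157.2233355269
157.2233355269 ÷ 15 = 10.4815557018
Correction |R − A(h/2)| = 6.910e-04; gap |A(h/2) − A(h)| = 1.037e-02.

10.481556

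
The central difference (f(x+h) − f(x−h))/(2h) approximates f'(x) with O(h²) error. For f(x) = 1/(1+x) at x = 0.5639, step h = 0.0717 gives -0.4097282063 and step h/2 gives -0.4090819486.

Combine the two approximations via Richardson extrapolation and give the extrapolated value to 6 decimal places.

r = 2, so 2^r = 4.
4 × (-0.4090819486) = -1.6363277944; (-1.6363277944) − (-0.4097282063) = -1.2265995881
R = (-1.2265995881)/3 = -0.4088665294

-0.408867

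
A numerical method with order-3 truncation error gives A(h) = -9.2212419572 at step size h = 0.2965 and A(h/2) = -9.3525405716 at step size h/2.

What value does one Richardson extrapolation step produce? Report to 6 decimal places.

Error is O(h^3); halving h shrinks it by 2^3 = 8.
2^3×A(h/2) = -74.8203245728; minus A(h) gives -65.5990826156.
(-65.5990826156) ÷ 7 = -9.3712975165
Correction |R − A(h/2)| = 1.876e-02; gap |A(h/2) − A(h)| = 1.313e-01.

-9.371298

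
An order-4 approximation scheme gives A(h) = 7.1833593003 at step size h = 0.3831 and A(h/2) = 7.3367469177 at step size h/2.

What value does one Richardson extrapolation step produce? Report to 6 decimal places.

7.346973

Leading term ∝ h^4; use weight 16 = 2^4.
16*7.3367469177 − 7.1833593003 = 110.2045913829
Denominator 16 − 1 = 15.
So the Richardson estimate is 7.3469727589.
Gap between inputs: 1.534e-01; correction applied: +0.0102258412.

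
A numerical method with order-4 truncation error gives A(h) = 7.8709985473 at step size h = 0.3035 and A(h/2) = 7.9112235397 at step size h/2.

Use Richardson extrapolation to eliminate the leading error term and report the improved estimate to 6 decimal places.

7.913905

Error is O(h^4); halving h shrinks it by 2^4 = 16.
A(h/2) − A(h) = 7.9112235397 − 7.8709985473 = 0.0402249924
Correction (A(h/2) − A(h))/(16 − 1) = 0.0402249924/15 = 0.0026816662
R = A(h/2) + (A(h/2) − A(h))/15 = 7.9112235397 + 0.0026816662 = 7.9139052059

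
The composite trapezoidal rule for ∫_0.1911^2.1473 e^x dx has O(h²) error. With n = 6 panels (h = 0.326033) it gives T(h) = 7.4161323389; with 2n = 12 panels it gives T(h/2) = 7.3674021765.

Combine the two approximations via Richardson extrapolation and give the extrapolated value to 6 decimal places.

7.351159

r = 2, so 2^r = 4.
Weighted: 29.4696087060 − 7.4161323389 = 22.0534763671
Extrapolated: 22.0534763671 / 3 = 7.3511587890
Gap between inputs: 4.873e-02; correction applied: −0.0162433875.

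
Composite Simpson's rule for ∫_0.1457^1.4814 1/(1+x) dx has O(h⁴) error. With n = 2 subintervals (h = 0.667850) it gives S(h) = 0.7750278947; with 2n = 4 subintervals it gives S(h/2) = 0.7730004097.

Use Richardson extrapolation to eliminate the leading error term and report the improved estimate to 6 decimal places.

r = 4, so 2^r = 16.
Numerator 16×A(h/2) − A(h) = 16×0.7730004097 − 0.7750278947 = 11.5929786605
Extrapolated: 11.5929786605 / 15 = 0.7728652440
Gap between inputs: 2.027e-03; correction applied: −0.0001351657.

0.772865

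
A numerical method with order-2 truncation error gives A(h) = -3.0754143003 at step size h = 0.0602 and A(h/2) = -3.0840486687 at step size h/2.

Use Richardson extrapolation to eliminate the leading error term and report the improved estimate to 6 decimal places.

-3.086927

The method has order 2: 2^2 = 4.
A(h/2) − A(h) = -3.0840486687 − (-3.0754143003) = -0.0086343684
Correction (A(h/2) − A(h))/(4 − 1) = (-0.0086343684)/3 = -0.0028781228
R = A(h/2) + (A(h/2) − A(h))/3 = -3.0840486687 − 0.0028781228 = -3.0869267915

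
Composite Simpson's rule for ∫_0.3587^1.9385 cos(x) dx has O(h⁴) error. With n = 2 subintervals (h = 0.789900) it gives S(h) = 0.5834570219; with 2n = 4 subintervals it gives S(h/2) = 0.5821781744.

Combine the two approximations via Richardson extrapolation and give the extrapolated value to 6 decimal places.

0.582093

With r = 4 the leading error scales as h^4, so the weight is 2^4 = 16.
16 × 0.5821781744 = 9.3148507904; subtract 0.5834570219 → 8.7313937685
Denominator 16 − 1 = 15.
(16 × 0.5821781744 − 0.5834570219)/(16 − 1) = 0.5820929179
Gap between inputs: 1.279e-03; correction applied: −0.0000852565.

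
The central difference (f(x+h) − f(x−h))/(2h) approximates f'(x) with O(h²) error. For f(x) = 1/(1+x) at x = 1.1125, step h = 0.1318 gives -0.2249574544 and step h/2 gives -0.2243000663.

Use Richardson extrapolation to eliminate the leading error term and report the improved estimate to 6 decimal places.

-0.224081

Method order is 2; weight 2^2 = 4.
Numerator 4·A(h/2) − A(h) = 4·(-0.2243000663) − (-0.2249574544) = -0.6722428108
Denominator 4 − 1 = 3.
Result: -0.2240809369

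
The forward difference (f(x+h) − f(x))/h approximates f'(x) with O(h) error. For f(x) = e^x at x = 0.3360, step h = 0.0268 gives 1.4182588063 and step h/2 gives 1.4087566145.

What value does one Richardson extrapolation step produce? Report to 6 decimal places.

1.399254

Order 1 gives 2^r = 2 and 2^r − 1 = 1.
Difference of the inputs: 1.4087566145 − 1.4182588063 = -0.0095021918
Divide by 2^1 − 1 = 1: (-0.0095021918)/1 = -0.0095021918
R = 1.4087566145 − 0.0095021918 = 1.3992544227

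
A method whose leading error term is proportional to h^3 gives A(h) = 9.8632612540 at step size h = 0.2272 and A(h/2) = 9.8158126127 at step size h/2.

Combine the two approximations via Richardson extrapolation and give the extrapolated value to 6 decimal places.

Error is O(h^3); halving h shrinks it by 2^3 = 8.
8 × 9.8158126127 = 78.5265009016; 78.5265009016 − 9.8632612540 = 68.6632396476
Denominator 8 − 1 = 7.
Result: 9.8090342354

9.809034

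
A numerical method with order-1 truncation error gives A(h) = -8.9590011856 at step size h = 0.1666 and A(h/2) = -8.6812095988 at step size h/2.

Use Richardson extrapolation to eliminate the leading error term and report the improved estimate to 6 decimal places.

r = 1, so 2^r = 2.
2 × (-8.6812095988) − (-8.9590011856) = -8.4034180120
Denominator 2 − 1 = 1.
So the Richardson estimate is -8.4034180120.

-8.403418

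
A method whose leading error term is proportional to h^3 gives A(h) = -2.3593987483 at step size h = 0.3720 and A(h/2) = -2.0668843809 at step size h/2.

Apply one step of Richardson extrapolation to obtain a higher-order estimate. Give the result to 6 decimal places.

-2.025097

The method has order 3: 2^3 = 8.
8×(-2.0668843809) − (-2.3593987483) = -14.1756762989
Divide by 2^3 − 1 = 7.
Result: -2.0250966141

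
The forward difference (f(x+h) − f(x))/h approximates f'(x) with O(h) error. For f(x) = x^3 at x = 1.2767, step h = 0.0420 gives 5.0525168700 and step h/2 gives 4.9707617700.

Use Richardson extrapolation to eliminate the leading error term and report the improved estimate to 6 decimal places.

Error is O(h^1); halving h shrinks it by 2^1 = 2.
2×4.9707617700 = 9.9415235400; 9.9415235400 − 5.0525168700 = 4.8890066700
4.8890066700 ÷ 1 = 4.8890066700

4.889007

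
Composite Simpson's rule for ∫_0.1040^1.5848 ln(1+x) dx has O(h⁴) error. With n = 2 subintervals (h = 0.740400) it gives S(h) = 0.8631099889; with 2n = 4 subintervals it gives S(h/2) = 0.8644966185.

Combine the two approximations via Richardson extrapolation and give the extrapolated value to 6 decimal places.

0.864589

r = 4, so 2^r = 16.
Weighted: 13.8319458960 − 0.8631099889 = 12.9688359071
12.9688359071 ÷ 15 = 0.8645890605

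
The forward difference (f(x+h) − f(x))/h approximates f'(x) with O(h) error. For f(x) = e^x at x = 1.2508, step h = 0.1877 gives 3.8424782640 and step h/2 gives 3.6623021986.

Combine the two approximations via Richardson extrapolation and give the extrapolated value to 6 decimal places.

The method has order 1: 2^1 = 2.
2·3.6623021986 − 3.8424782640 = 3.4821261332
Denominator 2 − 1 = 1.
(2·3.6623021986 − 3.8424782640)/(2 − 1) = 3.4821261332
Gap between inputs: 1.802e-01; correction applied: −0.1801760654.

3.482126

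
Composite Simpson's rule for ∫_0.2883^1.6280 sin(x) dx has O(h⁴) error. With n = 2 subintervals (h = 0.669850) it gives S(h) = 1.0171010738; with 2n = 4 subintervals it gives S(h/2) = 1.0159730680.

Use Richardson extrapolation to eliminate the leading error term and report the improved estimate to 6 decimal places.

Method order is 4; weight 2^4 = 16.
Numerator 16 × A(h/2) − A(h) = 16 × 1.0159730680 − 1.0171010738 = 15.2384680142
Divide by 2^4 − 1 = 15.
(16 × 1.0159730680 − 1.0171010738)/(16 − 1) = 1.0158978676
Gap between inputs: 1.128e-03; correction applied: −0.0000752004.

1.015898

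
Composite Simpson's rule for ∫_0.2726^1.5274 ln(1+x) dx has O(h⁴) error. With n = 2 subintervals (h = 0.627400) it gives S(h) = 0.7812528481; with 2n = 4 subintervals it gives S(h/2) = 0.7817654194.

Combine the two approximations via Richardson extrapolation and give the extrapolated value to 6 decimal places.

Leading term ∝ h^4; use weight 16 = 2^4.
Top: 16(0.7817654194) − (0.7812528481) = 11.7269938623
Divide by 2^4 − 1 = 15.
(16·0.7817654194 − 0.7812528481)/(16 − 1) = 0.7817995908

0.781800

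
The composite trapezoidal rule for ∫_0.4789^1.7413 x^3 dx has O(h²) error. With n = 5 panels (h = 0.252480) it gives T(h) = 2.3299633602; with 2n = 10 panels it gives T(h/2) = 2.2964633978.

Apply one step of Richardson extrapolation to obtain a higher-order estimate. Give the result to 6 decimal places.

2.285297

The method has order 2: 2^2 = 4.
Weighted: 9.1858535912 − 2.3299633602 = 6.8558902310
(4×2.2964633978 − 2.3299633602)/(4 − 1) = 2.2852967437
Correction |R − A(h/2)| = 1.117e-02; gap |A(h/2) − A(h)| = 3.350e-02.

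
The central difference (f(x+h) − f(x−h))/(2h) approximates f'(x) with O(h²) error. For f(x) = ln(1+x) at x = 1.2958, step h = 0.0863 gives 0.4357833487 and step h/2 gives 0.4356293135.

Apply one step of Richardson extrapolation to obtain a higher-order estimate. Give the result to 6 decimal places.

With r = 2 the leading error scales as h^2, so the weight is 2^2 = 4.
Numerator 4 × A(h/2) − A(h) = 4 × 0.4356293135 − 0.4357833487 = 1.3067339053
Extrapolated: 1.3067339053 / 3 = 0.4355779684
Correction |R − A(h/2)| = 5.135e-05; gap |A(h/2) − A(h)| = 1.540e-04.

0.435578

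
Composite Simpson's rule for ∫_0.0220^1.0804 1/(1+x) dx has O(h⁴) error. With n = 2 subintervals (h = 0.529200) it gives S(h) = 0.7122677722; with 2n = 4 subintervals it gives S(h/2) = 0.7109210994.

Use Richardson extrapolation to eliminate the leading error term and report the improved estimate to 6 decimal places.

0.710831

Error is O(h^4); halving h shrinks it by 2^4 = 16.
2^4·A(h/2) = 11.3747375904; minus A(h) gives 10.6624698182.
(16·0.7109210994 − 0.7122677722)/(16 − 1) = 0.7108313212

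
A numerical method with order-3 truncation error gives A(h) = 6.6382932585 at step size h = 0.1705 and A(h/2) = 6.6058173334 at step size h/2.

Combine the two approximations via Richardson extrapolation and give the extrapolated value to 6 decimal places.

6.601178

Method order is 3; weight 2^3 = 8.
A(h/2) − A(h) = 6.6058173334 − 6.6382932585 = -0.0324759251
Correction (A(h/2) − A(h))/(8 − 1) = (-0.0324759251)/7 = -0.0046394179
R = A(h/2) + (A(h/2) − A(h))/7 = 6.6058173334 − 0.0046394179 = 6.6011779155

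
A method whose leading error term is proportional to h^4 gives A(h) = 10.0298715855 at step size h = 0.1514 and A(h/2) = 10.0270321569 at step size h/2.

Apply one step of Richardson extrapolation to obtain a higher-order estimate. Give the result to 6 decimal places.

10.026843

The method has order 4: 2^4 = 16.
16*10.0270321569 − 10.0298715855 = 150.4026429249
150.4026429249 ÷ 15 = 10.0268428617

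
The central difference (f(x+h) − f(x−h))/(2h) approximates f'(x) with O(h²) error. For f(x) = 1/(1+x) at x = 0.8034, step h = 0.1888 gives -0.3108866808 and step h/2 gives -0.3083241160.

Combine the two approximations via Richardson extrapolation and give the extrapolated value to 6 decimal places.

Order 2 gives 2^r = 4 and 2^r − 1 = 3.
4·(-0.3083241160) − (-0.3108866808) = -0.9224097832
(-0.9224097832) ÷ 3 = -0.3074699277

-0.307470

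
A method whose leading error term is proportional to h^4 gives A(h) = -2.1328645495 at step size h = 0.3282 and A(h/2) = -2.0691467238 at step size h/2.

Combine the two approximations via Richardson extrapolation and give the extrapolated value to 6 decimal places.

Order 4 gives 2^r = 16 and 2^r − 1 = 15.
Numerator 16×A(h/2) − A(h) = 16×(-2.0691467238) − (-2.1328645495) = -30.9734830313
Denominator 16 − 1 = 15.
(-30.9734830313) ÷ 15 = -2.0648988688
Gap between inputs: 6.372e-02; correction applied: +0.0042478550.

-2.064899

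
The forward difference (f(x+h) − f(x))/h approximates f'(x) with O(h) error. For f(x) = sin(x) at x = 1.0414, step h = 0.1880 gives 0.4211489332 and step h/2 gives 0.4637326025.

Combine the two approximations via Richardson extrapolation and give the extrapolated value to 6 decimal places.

0.506316

Error is O(h^1); halving h shrinks it by 2^1 = 2.
Weighted: 0.9274652050 − 0.4211489332 = 0.5063162718
R = 0.5063162718/1 = 0.5063162718
Gap between inputs: 4.258e-02; correction applied: +0.0425836693.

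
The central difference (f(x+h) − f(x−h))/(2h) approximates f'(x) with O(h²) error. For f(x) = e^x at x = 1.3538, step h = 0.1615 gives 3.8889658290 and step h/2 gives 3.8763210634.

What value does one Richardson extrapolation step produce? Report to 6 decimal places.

3.872106

The method has order 2: 2^2 = 4.
A(h/2) − A(h) = 3.8763210634 − 3.8889658290 = -0.0126447656
Divide by 2^2 − 1 = 3: (-0.0126447656)/3 = -0.0042149219
R = 3.8763210634 − 0.0042149219 = 3.8721061415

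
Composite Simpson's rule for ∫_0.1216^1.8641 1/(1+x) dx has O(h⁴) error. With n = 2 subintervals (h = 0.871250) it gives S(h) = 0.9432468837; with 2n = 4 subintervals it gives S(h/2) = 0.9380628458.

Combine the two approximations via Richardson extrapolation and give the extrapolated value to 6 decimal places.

0.937717

Error is O(h^4); halving h shrinks it by 2^4 = 16.
A(h/2) − A(h) = 0.9380628458 − 0.9432468837 = -0.0051840379
Divide by 2^4 − 1 = 15: (-0.0051840379)/15 = -0.0003456025
R = A(h/2) + (A(h/2) − A(h))/15 = 0.9380628458 − 0.0003456025 = 0.9377172433
Correction |R − A(h/2)| = 3.456e-04; gap |A(h/2) − A(h)| = 5.184e-03.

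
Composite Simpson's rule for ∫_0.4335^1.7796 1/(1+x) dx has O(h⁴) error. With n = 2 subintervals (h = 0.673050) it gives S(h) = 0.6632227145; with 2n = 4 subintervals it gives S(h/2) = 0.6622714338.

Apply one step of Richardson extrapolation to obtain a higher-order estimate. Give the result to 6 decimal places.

Order 4 gives 2^r = 16 and 2^r − 1 = 15.
2^4 × A(h/2) = 10.5963429408; minus A(h) gives 9.9331202263.
Divide by 2^4 − 1 = 15.
(16 × 0.6622714338 − 0.6632227145)/(16 − 1) = 0.6622080151

0.662208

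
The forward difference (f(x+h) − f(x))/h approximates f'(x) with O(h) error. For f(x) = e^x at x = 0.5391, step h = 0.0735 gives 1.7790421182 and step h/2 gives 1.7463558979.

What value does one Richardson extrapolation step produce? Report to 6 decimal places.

1.713670

Order 1 gives 2^r = 2 and 2^r − 1 = 1.
Difference of the inputs: 1.7463558979 − 1.7790421182 = -0.0326862203
Divide by 2^1 − 1 = 1: (-0.0326862203)/1 = -0.0326862203
R = A(h/2) + (A(h/2) − A(h))/1 = 1.7463558979 − 0.0326862203 = 1.7136696776
Shift from A(h/2): −0.0326862203.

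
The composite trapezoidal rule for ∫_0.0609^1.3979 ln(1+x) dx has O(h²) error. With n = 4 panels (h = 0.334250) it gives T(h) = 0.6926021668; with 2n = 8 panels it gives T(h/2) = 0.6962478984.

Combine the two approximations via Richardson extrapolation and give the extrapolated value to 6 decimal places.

r = 2, so 2^r = 4.
4 × 0.6962478984 = 2.7849915936; subtract 0.6926021668 → 2.0923894268
Denominator 4 − 1 = 3.
Extrapolated: 2.0923894268 / 3 = 0.6974631423

0.697463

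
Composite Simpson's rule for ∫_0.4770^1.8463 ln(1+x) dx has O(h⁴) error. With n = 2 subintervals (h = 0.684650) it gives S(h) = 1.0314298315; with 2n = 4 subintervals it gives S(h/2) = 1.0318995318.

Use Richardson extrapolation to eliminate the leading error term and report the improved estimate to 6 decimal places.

Leading term ∝ h^4; use weight 16 = 2^4.
A(h/2) − A(h) = 1.0318995318 − 1.0314298315 = 0.0004697003
Divide by 2^4 − 1 = 15: 0.0004697003/15 = 0.0000313134
R = 1.0318995318 + 0.0000313134 = 1.0319308452
Correction |R − A(h/2)| = 3.131e-05; gap |A(h/2) − A(h)| = 4.697e-04.

1.031931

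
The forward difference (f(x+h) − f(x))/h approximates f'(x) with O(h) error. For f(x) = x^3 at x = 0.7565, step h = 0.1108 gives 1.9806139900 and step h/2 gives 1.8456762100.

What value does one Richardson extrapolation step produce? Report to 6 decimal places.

1.710738

Method order is 1; weight 2^1 = 2.
2^1·A(h/2) = 3.6913524200; minus A(h) gives 1.7107384300.
(2·1.8456762100 − 1.9806139900)/(2 − 1) = 1.7107384300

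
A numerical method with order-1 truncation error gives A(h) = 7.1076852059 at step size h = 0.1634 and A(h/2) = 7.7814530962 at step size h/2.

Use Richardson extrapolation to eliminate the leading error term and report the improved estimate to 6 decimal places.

With r = 1 the leading error scales as h^1, so the weight is 2^1 = 2.
Weighted: 15.5629061924 − 7.1076852059 = 8.4552209865
Divide by 2^1 − 1 = 1.
(2 × 7.7814530962 − 7.1076852059)/(2 − 1) = 8.4552209865
Shift from A(h/2): +0.6737678903.

8.455221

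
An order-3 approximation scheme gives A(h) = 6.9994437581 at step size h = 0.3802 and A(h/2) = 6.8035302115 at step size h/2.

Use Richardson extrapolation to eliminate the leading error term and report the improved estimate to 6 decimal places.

The method has order 3: 2^3 = 8.
8*6.8035302115 = 54.4282416920; subtract 6.9994437581 → 47.4287979339
Denominator 8 − 1 = 7.
Extrapolated: 47.4287979339 / 7 = 6.7755425620
Gap between inputs: 1.959e-01; correction applied: −0.0279876495.

6.775543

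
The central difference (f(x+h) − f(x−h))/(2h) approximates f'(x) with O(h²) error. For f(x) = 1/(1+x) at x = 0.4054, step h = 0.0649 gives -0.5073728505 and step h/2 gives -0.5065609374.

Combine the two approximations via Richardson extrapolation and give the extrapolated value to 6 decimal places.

-0.506290

The method has order 2: 2^2 = 4.
4×(-0.5065609374) = -2.0262437496; (-2.0262437496) − (-0.5073728505) = -1.5188708991
Denominator 4 − 1 = 3.
Extrapolated: (-1.5188708991) / 3 = -0.5062902997
Shift from A(h/2): +0.0002706377.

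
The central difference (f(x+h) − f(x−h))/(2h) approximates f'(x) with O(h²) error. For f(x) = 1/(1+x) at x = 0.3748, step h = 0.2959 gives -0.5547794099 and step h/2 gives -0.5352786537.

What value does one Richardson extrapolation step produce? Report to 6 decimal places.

Order 2 gives 2^r = 4 and 2^r − 1 = 3.
Difference of the inputs: -0.5352786537 − (-0.5547794099) = 0.0195007562
Divide by 2^2 − 1 = 3: 0.0195007562/3 = 0.0065002521
R = -0.5352786537 + 0.0065002521 = -0.5287784016

-0.528778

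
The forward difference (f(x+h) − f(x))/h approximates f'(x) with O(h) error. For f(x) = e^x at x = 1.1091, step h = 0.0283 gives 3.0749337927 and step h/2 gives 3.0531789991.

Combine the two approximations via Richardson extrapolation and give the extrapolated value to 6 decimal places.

The method has order 1: 2^1 = 2.
A(h/2) − A(h) = 3.0531789991 − 3.0749337927 = -0.0217547936
Divide by 2^1 − 1 = 1: (-0.0217547936)/1 = -0.0217547936
R = 3.0531789991 − 0.0217547936 = 3.0314242055

3.031424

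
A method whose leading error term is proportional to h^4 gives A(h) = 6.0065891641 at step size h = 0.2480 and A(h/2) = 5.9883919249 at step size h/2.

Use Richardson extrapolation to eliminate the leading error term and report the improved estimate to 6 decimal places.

5.987179

With r = 4 the leading error scales as h^4, so the weight is 2^4 = 16.
Weighted: 95.8142707984 − 6.0065891641 = 89.8076816343
Divide by 2^4 − 1 = 15.
So the Richardson estimate is 5.9871787756.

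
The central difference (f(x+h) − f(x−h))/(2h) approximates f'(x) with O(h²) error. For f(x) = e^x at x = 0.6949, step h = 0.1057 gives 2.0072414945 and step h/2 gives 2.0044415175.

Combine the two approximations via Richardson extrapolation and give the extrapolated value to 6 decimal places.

2.003508

Method order is 2; weight 2^2 = 4.
4 × 2.0044415175 = 8.0177660700; subtract 2.0072414945 → 6.0105245755
Extrapolated: 6.0105245755 / 3 = 2.0035081918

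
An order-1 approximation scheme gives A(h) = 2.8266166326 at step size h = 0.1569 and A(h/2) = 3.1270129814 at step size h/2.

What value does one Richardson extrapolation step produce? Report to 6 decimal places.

The method has order 1: 2^1 = 2.
Weighted: 6.2540259628 − 2.8266166326 = 3.4274093302
Divide by 2^1 − 1 = 1.
R = 3.4274093302/1 = 3.4274093302
Gap between inputs: 3.004e-01; correction applied: +0.3003963488.

3.427409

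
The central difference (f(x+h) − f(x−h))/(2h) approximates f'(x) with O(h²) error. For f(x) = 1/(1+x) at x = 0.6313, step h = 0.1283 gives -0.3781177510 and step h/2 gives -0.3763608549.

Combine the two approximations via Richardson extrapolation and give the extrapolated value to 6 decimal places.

The method has order 2: 2^2 = 4.
4·(-0.3763608549) = -1.5054434196; (-1.5054434196) − (-0.3781177510) = -1.1273256686
Denominator 4 − 1 = 3.
So the Richardson estimate is -0.3757752229.

-0.375775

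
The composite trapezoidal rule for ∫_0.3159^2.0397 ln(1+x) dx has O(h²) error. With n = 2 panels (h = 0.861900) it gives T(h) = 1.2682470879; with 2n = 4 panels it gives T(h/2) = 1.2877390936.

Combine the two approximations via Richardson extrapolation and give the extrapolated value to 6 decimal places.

1.294236

r = 2: numerator weight 4, denominator 3.
Weighted: 5.1509563744 − 1.2682470879 = 3.8827092865
(4 × 1.2877390936 − 1.2682470879)/(4 − 1) = 1.2942364288
Gap between inputs: 1.949e-02; correction applied: +0.0064973352.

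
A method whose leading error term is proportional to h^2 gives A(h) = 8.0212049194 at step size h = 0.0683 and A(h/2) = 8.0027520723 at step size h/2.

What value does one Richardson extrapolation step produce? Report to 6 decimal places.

With r = 2 the leading error scales as h^2, so the weight is 2^2 = 4.
Numerator 4 × A(h/2) − A(h) = 4 × 8.0027520723 − 8.0212049194 = 23.9898033698
Denominator 4 − 1 = 3.
R = 23.9898033698/3 = 7.9966011233
Correction |R − A(h/2)| = 6.151e-03; gap |A(h/2) − A(h)| = 1.845e-02.

7.996601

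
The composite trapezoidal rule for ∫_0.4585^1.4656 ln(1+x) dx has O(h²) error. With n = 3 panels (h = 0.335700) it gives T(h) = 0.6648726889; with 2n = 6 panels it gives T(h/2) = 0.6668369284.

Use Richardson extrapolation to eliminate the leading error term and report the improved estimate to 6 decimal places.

0.667492

Method order is 2; weight 2^2 = 4.
Weighted: 2.6673477136 − 0.6648726889 = 2.0024750247
Divide by 2^2 − 1 = 3.
Result: 0.6674916749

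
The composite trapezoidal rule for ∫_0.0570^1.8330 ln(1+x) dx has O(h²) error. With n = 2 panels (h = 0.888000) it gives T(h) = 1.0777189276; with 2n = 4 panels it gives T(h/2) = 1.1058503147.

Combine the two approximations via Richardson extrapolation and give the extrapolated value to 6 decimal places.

1.115227

The method has order 2: 2^2 = 4.
Top: 4(1.1058503147) − (1.0777189276) = 3.3456823312
Extrapolated: 3.3456823312 / 3 = 1.1152274437
Gap between inputs: 2.813e-02; correction applied: +0.0093771290.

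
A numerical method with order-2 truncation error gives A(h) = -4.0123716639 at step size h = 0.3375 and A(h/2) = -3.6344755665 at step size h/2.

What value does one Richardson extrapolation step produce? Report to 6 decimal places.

-3.508510

Method order is 2; weight 2^2 = 4.
Numerator 4 × A(h/2) − A(h) = 4 × (-3.6344755665) − (-4.0123716639) = -10.5255306021
Divide by 2^2 − 1 = 3.
So the Richardson estimate is -3.5085102007.
Gap between inputs: 3.779e-01; correction applied: +0.1259653658.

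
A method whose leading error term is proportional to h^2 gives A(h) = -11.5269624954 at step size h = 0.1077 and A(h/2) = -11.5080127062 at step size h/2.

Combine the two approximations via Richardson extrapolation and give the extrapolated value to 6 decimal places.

Method order is 2; weight 2^2 = 4.
Numerator 4*A(h/2) − A(h) = 4*(-11.5080127062) − (-11.5269624954) = -34.5050883294
(4*(-11.5080127062) − (-11.5269624954))/(4 − 1) = -11.5016961098
Correction |R − A(h/2)| = 6.317e-03; gap |A(h/2) − A(h)| = 1.895e-02.

-11.501696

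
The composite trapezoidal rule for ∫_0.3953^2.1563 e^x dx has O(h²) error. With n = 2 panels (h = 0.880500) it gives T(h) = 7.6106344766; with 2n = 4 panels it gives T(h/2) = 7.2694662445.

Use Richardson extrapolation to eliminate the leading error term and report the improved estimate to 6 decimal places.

Leading term ∝ h^2; use weight 4 = 2^2.
Numerator 4*A(h/2) − A(h) = 4*7.2694662445 − 7.6106344766 = 21.4672305014
21.4672305014 ÷ 3 = 7.1557435005
Gap between inputs: 3.412e-01; correction applied: −0.1137227440.

7.155744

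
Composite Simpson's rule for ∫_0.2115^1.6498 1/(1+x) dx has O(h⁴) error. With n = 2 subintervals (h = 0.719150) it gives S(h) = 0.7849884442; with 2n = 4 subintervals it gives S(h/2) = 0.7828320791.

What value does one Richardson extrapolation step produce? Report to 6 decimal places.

0.782688

r = 4: numerator weight 16, denominator 15.
Weighted: 12.5253132656 − 0.7849884442 = 11.7403248214
R = 11.7403248214/15 = 0.7826883214
Shift from A(h/2): −0.0001437577.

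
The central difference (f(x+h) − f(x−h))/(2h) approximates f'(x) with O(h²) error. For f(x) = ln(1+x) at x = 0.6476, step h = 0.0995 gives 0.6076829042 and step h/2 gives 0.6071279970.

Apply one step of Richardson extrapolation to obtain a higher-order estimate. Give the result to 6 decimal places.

0.606943

The method has order 2: 2^2 = 4.
4*0.6071279970 − 0.6076829042 = 1.8208290838
(4*0.6071279970 − 0.6076829042)/(4 − 1) = 0.6069430279
Gap between inputs: 5.549e-04; correction applied: −0.0001849691.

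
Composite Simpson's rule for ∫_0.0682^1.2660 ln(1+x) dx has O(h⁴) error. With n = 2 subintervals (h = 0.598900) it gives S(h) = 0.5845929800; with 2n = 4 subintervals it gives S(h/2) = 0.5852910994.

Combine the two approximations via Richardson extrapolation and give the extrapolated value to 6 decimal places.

The method has order 4: 2^4 = 16.
2^4·A(h/2) = 9.3646575904; minus A(h) gives 8.7800646104.
Denominator 16 − 1 = 15.
Result: 0.5853376407

0.585338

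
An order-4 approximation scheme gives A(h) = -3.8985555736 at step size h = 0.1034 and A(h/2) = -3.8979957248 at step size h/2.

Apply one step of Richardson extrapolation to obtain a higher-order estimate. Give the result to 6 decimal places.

r = 4: numerator weight 16, denominator 15.
16·(-3.8979957248) − (-3.8985555736) = -58.4693760232
(-58.4693760232) ÷ 15 = -3.8979584015
Shift from A(h/2): +0.0000373233.

-3.897958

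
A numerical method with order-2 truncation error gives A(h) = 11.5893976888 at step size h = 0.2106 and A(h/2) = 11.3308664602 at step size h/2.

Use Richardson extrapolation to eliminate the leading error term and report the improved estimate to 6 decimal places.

Error is O(h^2); halving h shrinks it by 2^2 = 4.
A(h/2) − A(h) = 11.3308664602 − 11.5893976888 = -0.2585312286
Divide by 2^2 − 1 = 3: (-0.2585312286)/3 = -0.0861770762
R = A(h/2) + (A(h/2) − A(h))/3 = 11.3308664602 − 0.0861770762 = 11.2446893840
Shift from A(h/2): −0.0861770762.

11.244689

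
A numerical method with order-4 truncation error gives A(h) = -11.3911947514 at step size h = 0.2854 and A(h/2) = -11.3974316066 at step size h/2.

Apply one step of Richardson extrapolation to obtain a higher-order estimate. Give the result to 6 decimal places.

Leading term ∝ h^4; use weight 16 = 2^4.
16×(-11.3974316066) − (-11.3911947514) = -170.9677109542
Divide by 2^4 − 1 = 15.
So the Richardson estimate is -11.3978473969.
Correction |R − A(h/2)| = 4.158e-04; gap |A(h/2) − A(h)| = 6.237e-03.

-11.397847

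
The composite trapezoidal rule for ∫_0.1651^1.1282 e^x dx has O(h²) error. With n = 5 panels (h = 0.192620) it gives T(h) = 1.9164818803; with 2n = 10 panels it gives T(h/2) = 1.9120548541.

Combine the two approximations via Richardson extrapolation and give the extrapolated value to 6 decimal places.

r = 2, so 2^r = 4.
Difference of the inputs: 1.9120548541 − 1.9164818803 = -0.0044270262
Divide by 2^2 − 1 = 3: (-0.0044270262)/3 = -0.0014756754
R = A(h/2) + (A(h/2) − A(h))/3 = 1.9120548541 − 0.0014756754 = 1.9105791787

1.910579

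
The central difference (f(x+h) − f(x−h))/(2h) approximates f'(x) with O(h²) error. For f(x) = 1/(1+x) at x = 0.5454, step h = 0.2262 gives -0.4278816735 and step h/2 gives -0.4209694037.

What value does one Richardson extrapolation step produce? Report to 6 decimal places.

-0.418665

Error is O(h^2); halving h shrinks it by 2^2 = 4.
4·(-0.4209694037) − (-0.4278816735) = -1.2559959413
Denominator 4 − 1 = 3.
(4·(-0.4209694037) − (-0.4278816735))/(4 − 1) = -0.4186653138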